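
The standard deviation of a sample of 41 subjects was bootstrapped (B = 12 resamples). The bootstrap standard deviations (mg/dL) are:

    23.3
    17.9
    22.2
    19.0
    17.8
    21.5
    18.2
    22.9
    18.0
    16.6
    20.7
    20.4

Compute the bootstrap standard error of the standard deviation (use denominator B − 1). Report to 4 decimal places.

Bootstrap SE is the standard deviation of the 12 replicate standard deviations.
Mean of replicates: (23.3 + 17.9 + 22.2 + 19.0 + 17.8 + 21.5 + 18.2 + 22.9 + 18.0 + 16.6 + 20.7 + 20.4) / 12 = 238.50000 / 12 = 19.87500
Sum of squared deviations: (+3.42500)² + (−1.97500)² + (+2.32500)² + (−0.87500)² + (−2.07500)² + (+1.62500)² + (−1.67500)² + (+3.02500)² + (−1.87500)² + (−3.27500)² + (+0.82500)² + (+0.52500)² = 55.90250
Variance = 55.90250 / 11 = 5.08205
SE* = √5.08205

SE* = 2.2543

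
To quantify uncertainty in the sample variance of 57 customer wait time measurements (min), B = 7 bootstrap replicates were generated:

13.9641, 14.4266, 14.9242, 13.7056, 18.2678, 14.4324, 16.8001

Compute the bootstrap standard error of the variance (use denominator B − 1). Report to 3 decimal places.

Bootstrap SE is the standard deviation of the 7 replicate variances.
Mean of replicates: (13.9641 + 14.4266 + 14.9242 + 13.7056 + 18.2678 + 14.4324 + 16.8001) / 7 = 106.52080 / 7 = 15.21726
Sum of squared deviations: (−1.25316)² + (−0.79066)² + (−0.29306)² + (−1.51166)² + (+3.05054)² + (−0.78486)² + (+1.58284)² = 16.99374
Variance = 16.99374 / 6 = 2.83229
SE* = √2.83229

SE* = 1.683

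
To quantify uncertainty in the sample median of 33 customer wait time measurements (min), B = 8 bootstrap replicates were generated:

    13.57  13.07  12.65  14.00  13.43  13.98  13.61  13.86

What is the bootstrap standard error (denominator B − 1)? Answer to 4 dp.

SE* = 0.4684

Bootstrap SE is the standard deviation of the 8 replicate medians.
Mean of replicates: (13.57 + 13.07 + 12.65 + 14.00 + 13.43 + 13.98 + 13.61 + 13.86) / 8 = 108.17000 / 8 = 13.52125
Sum of squared deviations: (+0.04875)² + (−0.45125)² + (−0.87125)² + (+0.47875)² + (−0.09125)² + (+0.45875)² + (+0.08875)² + (+0.33875)² = 1.53569
Variance = 1.53569 / 7 = 0.21938
SE* = √0.21938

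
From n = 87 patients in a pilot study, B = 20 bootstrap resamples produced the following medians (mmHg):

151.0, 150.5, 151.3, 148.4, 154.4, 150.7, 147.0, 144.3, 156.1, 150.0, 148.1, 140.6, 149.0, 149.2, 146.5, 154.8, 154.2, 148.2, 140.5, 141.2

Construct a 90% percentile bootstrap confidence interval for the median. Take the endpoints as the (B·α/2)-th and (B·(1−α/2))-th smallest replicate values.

Sorted replicates: 140.5, 140.6, 141.2, 144.3, 146.5, 147.0, 148.1, 148.2, 148.4, 149.0, 149.2, 150.0, 150.5, 150.7, 151.0, 151.3, 154.2, 154.4, 154.8, 156.1
α = 0.10; lower rank = 20 × 0.050 = 1; upper rank = 20 × 0.950 = 19.
The 1st smallest replicate is 140.5; the 19th is 154.8.

(140.5, 154.8)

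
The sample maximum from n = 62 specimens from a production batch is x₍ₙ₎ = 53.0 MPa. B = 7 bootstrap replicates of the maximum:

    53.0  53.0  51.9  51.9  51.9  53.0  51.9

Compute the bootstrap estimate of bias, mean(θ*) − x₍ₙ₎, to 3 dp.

mean(θ*) = (53.0 + 53.0 + 51.9 + 51.9 + 51.9 + 53.0 + 51.9) / 7 = 52.3714
bias = 52.3714 − 53.0

bias = −0.629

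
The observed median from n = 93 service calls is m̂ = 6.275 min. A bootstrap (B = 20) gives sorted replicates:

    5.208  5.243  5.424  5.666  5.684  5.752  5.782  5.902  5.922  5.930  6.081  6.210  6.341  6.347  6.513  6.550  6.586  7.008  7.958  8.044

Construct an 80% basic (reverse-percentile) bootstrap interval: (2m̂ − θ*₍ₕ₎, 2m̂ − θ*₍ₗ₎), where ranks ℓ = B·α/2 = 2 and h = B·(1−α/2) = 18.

(5.542, 7.307)

Percentile endpoints at ranks 2 and 18: θ*₍2₎ = 5.243, θ*₍18₎ = 7.008.
Basic interval reflects these around m̂:
  lower = 2 × 6.275 − 7.008 = 5.542
  upper = 2 × 6.275 − 5.243 = 7.307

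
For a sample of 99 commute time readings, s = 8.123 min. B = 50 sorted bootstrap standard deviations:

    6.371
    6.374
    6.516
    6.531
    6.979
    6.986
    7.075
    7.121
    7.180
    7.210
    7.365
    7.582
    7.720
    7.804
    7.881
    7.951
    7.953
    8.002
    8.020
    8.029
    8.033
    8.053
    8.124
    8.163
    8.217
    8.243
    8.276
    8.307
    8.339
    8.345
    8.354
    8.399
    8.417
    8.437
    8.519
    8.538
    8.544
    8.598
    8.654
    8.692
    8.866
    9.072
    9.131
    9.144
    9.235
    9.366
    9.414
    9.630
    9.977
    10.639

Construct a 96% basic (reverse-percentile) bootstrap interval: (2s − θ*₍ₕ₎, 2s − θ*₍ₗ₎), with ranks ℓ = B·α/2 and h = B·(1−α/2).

(6.269, 9.875)

Percentile endpoints at ranks 1 and 49: θ*₍1₎ = 6.371, θ*₍49₎ = 9.977.
Basic interval reflects these around s:
  lower = 2 × 8.123 − 9.977 = 6.269
  upper = 2 × 8.123 − 6.371 = 9.875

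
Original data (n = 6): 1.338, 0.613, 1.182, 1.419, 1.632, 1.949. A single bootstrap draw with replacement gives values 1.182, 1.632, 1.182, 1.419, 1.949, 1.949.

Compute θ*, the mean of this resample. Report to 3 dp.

θ* = 1.552

Mean = (1.182 + 1.632 + 1.182 + 1.419 + 1.949 + 1.949) / 6 = 9.3130 / 6 = 1.552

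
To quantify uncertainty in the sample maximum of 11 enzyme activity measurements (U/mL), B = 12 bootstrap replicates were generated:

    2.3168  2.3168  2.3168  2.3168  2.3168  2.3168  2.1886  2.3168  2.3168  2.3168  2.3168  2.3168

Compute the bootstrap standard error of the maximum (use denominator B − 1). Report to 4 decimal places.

Bootstrap SE is the standard deviation of the 12 replicate maximums.
Mean of replicates: (2.3168 + 2.3168 + 2.3168 + 2.3168 + 2.3168 + 2.3168 + 2.1886 + 2.3168 + 2.3168 + 2.3168 + 2.3168 + 2.3168) / 12 = 27.67340 / 12 = 2.30612
Sum of squared deviations: (+0.01068)² + (+0.01068)² + (+0.01068)² + (+0.01068)² + (+0.01068)² + (+0.01068)² + (−0.11752)² + (+0.01068)² + (+0.01068)² + (+0.01068)² + (+0.01068)² + (+0.01068)² = 0.01507
Variance = 0.01507 / 11 = 0.00137
SE* = √0.00137

SE* = 0.0370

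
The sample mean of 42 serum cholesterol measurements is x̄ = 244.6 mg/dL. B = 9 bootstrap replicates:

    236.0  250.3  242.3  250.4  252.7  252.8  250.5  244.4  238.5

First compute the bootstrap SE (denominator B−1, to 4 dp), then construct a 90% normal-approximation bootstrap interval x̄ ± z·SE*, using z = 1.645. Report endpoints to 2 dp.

Mean of replicates = 246.4333; sum of squared deviations = 320.0400; SE* = √(320.0400/8) = 6.3250
Margin = 1.645 × 6.3250 = 10.405
Interval: 244.6 ± 10.405

(234.20, 255.00)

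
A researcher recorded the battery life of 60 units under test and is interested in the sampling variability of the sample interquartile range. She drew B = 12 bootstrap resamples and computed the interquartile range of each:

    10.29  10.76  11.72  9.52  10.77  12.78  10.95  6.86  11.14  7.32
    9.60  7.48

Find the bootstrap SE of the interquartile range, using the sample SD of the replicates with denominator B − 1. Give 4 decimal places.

Bootstrap SE is the standard deviation of the 12 replicate interquartile ranges.
Mean of replicates: (10.29 + 10.76 + 11.72 + 9.52 + 10.77 + 12.78 + 10.95 + 6.86 + 11.14 + 7.32 + 9.60 + 7.48) / 12 = 119.19000 / 12 = 9.93250
Sum of squared deviations: (+0.35750)² + (+0.82750)² + (+1.78750)² + (−0.41250)² + (+0.83750)² + (+2.84750)² + (+1.01750)² + (−3.07250)² + (+1.20750)² + (−2.61250)² + (−0.33250)² + (−2.45250)² = 37.87162
Variance = 37.87162 / 11 = 3.44287
SE* = √3.44287

SE* = 1.8555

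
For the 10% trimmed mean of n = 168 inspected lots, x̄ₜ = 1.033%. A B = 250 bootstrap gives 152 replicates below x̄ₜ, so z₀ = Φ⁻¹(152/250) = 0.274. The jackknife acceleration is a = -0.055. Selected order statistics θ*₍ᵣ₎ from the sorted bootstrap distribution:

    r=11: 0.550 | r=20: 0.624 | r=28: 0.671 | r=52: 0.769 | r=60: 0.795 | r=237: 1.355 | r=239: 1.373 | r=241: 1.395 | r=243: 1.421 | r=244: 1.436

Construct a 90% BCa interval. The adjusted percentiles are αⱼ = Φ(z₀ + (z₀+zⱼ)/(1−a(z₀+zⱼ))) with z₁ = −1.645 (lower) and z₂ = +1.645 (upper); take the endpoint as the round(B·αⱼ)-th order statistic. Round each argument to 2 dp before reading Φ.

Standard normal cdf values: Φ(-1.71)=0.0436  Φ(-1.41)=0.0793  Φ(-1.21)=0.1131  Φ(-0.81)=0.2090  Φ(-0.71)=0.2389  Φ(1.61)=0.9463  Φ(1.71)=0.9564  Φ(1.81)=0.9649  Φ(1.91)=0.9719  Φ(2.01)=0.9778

(0.671, 1.436)

Lower: z₀ + z₁ = 0.274 + (-1.645) = -1.371; 1 − a(z₀+z₁) = 1 − (-0.055)(-1.371) = 0.9246; argument = 0.274 + (-1.371)/0.9246 = -1.2088 → -1.21.
α₁ = Φ(-1.21) = 0.1131; rank = round(250 × 0.1131) = 28; θ*₍28₎ = 0.671.
Upper: z₀ + z₂ = 1.919; 1 − a(z₀+z₂) = 1.1055; argument = 2.0098 → 2.01; α₂ = 0.9778; rank = 244; θ*₍244₎ = 1.436.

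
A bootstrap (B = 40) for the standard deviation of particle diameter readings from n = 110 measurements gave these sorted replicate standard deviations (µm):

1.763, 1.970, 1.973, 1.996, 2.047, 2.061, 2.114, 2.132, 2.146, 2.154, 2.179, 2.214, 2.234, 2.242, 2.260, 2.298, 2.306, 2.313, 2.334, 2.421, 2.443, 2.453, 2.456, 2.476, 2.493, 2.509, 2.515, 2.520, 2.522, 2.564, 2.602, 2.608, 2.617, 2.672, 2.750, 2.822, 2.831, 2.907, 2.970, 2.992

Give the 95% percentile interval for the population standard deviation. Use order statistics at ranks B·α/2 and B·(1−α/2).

α = 0.05; lower rank = 40 × 0.025 = 1; upper rank = 40 × 0.975 = 39.
The 1st smallest replicate is 1.763; the 39th is 2.970.

(1.763, 2.970)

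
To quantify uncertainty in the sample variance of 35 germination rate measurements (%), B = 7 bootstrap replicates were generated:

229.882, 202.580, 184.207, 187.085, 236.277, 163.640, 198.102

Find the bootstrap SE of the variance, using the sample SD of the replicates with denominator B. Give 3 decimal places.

SE* = 23.776

Bootstrap SE is the standard deviation of the 7 replicate variances.
Mean of replicates: (229.882 + 202.580 + 184.207 + 187.085 + 236.277 + 163.640 + 198.102) / 7 = 1401.7730 / 7 = 200.2533
Sum of squared deviations: (+29.6287)² + (+2.3267)² + (−16.0463)² + (−13.1683)² + (+36.0237)² + (−36.6133)² + (−2.1513)² = 3957.0301
Variance = 3957.0301 / 7 = 565.2900
SE* = √565.2900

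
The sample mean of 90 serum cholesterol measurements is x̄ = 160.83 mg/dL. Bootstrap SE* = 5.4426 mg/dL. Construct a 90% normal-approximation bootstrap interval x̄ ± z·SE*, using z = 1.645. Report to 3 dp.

(151.877, 169.783)

Margin = 1.645 × 5.4426 = 8.9531
Interval: 160.83 ± 8.9531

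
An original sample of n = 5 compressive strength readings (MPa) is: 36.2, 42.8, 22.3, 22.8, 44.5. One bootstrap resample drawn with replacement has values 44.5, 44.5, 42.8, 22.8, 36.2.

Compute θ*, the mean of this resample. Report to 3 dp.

Mean = (44.5 + 44.5 + 42.8 + 22.8 + 36.2) / 5 = 190.80 / 5 = 38.160

θ* = 38.160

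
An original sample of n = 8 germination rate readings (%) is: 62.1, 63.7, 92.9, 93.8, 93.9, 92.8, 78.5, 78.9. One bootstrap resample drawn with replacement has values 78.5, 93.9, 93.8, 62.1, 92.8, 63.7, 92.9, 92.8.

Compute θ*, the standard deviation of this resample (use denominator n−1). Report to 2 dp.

Mean = 83.8125; sum of squared deviations = 1349.8087
s² = 1349.8087 / 7 = 192.8298
s = √192.8298 = 13.89

θ* = 13.89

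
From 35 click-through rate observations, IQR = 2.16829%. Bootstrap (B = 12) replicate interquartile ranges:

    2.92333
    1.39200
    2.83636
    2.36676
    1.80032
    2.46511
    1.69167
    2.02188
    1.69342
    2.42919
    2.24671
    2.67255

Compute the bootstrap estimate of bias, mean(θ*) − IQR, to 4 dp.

mean(θ*) = (2.92333 + 1.39200 + 2.83636 + 2.36676 + 1.80032 + 2.46511 + 1.69167 + 2.02188 + 1.69342 + 2.42919 + 2.24671 + 2.67255) / 12 = 2.21161
bias = 2.21161 − 2.16829

bias = +0.0433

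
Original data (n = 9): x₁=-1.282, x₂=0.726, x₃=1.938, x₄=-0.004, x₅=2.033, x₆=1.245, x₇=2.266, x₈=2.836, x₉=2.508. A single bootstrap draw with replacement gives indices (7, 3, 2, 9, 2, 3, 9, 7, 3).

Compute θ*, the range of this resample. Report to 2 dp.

Resample values: 2.266, 1.938, 0.726, 2.508, 0.726, 1.938, 2.508, 2.266, 1.938.
Range = 2.508 − 0.726 = 1.78

θ* = 1.78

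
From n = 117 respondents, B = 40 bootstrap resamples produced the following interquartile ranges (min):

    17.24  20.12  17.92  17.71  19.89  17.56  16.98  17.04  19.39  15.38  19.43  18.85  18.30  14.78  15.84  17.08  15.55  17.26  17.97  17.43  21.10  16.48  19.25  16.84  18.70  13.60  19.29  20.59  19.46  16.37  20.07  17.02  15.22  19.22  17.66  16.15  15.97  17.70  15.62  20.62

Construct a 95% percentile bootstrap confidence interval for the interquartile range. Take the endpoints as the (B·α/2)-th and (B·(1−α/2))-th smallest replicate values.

(13.60, 20.62)

Sorted replicates: 13.60, 14.78, 15.22, 15.38, 15.55, 15.62, 15.84, 15.97, 16.15, 16.37, 16.48, 16.84, 16.98, 17.02, 17.04, 17.08, 17.24, 17.26, 17.43, 17.56, 17.66, 17.70, 17.71, 17.92, 17.97, 18.30, 18.70, 18.85, 19.22, 19.25, 19.29, 19.39, 19.43, 19.46, 19.89, 20.07, 20.12, 20.59, 20.62, 21.10
α = 0.05; lower rank = 40 × 0.025 = 1; upper rank = 40 × 0.975 = 39.
The 1st smallest replicate is 13.60; the 39th is 20.62.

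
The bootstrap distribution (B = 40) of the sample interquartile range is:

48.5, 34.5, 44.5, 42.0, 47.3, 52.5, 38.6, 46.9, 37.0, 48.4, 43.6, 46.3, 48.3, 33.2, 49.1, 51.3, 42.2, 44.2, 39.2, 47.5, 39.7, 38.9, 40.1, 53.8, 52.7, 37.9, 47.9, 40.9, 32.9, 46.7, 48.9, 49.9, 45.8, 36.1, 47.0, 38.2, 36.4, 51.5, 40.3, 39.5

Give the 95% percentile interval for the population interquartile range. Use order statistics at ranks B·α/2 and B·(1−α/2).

(32.9, 52.7)

Sorted replicates: 32.9, 33.2, 34.5, 36.1, 36.4, 37.0, 37.9, 38.2, 38.6, 38.9, 39.2, 39.5, 39.7, 40.1, 40.3, 40.9, 42.0, 42.2, 43.6, 44.2, 44.5, 45.8, 46.3, 46.7, 46.9, 47.0, 47.3, 47.5, 47.9, 48.3, 48.4, 48.5, 48.9, 49.1, 49.9, 51.3, 51.5, 52.5, 52.7, 53.8
α = 0.05; lower rank = 40 × 0.025 = 1; upper rank = 40 × 0.975 = 39.
The 1st smallest replicate is 32.9; the 39th is 52.7.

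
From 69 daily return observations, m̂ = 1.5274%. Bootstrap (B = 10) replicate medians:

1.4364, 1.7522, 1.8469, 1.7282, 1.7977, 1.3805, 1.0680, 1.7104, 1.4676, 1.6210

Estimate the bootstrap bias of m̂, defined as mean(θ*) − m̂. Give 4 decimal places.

mean(θ*) = (1.4364 + 1.7522 + 1.8469 + 1.7282 + 1.7977 + 1.3805 + 1.0680 + 1.7104 + 1.4676 + 1.6210) / 10 = 1.58089
bias = 1.58089 − 1.5274

bias = +0.0535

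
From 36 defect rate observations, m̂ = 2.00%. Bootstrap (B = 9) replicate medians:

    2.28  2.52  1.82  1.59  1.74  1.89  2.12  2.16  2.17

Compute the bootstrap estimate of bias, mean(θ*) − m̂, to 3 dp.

bias = +0.032

mean(θ*) = (2.28 + 2.52 + 1.82 + 1.59 + 1.74 + 1.89 + 2.12 + 2.16 + 2.17) / 9 = 2.0322
bias = 2.0322 − 2.00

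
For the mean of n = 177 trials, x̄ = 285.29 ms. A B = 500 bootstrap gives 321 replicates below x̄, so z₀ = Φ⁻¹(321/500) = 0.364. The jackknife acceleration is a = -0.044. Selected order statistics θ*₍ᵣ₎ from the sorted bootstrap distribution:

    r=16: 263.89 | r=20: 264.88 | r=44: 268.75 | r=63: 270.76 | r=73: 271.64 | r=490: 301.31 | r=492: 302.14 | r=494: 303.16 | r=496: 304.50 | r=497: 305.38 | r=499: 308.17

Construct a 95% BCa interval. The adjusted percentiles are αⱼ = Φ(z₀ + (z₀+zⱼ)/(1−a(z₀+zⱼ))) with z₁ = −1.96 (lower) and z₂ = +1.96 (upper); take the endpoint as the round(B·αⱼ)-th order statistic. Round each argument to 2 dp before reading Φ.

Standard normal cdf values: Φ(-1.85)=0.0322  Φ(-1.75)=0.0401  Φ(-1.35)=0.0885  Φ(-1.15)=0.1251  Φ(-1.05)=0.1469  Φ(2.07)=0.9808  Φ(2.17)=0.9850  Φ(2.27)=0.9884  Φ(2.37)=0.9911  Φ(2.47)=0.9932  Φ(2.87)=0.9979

(268.75, 305.38)

Lower: z₀ + z₁ = 0.364 + (-1.960) = -1.596; 1 − a(z₀+z₁) = 1 − (-0.044)(-1.596) = 0.9298; argument = 0.364 + (-1.596)/0.9298 = -1.3525 → -1.35.
α₁ = Φ(-1.35) = 0.0885; rank = round(500 × 0.0885) = 44; θ*₍44₎ = 268.75.
Upper: z₀ + z₂ = 2.324; 1 − a(z₀+z₂) = 1.1023; argument = 2.4724 → 2.47; α₂ = 0.9932; rank = 497; θ*₍497₎ = 305.38.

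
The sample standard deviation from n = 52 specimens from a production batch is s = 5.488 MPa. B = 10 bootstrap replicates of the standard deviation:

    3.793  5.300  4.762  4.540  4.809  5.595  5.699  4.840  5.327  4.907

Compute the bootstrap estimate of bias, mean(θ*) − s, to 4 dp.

bias = −0.5308

mean(θ*) = (3.793 + 5.300 + 4.762 + 4.540 + 4.809 + 5.595 + 5.699 + 4.840 + 5.327 + 4.907) / 10 = 4.95720
bias = 4.95720 − 5.488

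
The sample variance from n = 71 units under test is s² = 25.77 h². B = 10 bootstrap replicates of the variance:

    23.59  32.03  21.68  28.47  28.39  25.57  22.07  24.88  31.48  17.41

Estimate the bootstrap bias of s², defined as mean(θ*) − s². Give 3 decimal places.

bias = −0.213

mean(θ*) = (23.59 + 32.03 + 21.68 + 28.47 + 28.39 + 25.57 + 22.07 + 24.88 + 31.48 + 17.41) / 10 = 25.5570
bias = 25.5570 − 25.77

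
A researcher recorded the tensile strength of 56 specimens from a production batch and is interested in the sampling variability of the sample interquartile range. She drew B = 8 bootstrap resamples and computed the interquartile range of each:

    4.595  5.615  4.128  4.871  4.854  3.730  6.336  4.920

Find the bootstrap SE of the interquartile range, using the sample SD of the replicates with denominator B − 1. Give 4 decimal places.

Bootstrap SE is the standard deviation of the 8 replicate interquartile ranges.
Mean of replicates: (4.595 + 5.615 + 4.128 + 4.871 + 4.854 + 3.730 + 6.336 + 4.920) / 8 = 39.04900 / 8 = 4.88112
Sum of squared deviations: (−0.28613)² + (+0.73388)² + (−0.75312)² + (−0.01012)² + (−0.02712)² + (−1.15112)² + (+1.45488)² + (+0.03887)² = 4.63174
Variance = 4.63174 / 7 = 0.66168
SE* = √0.66168

SE* = 0.8134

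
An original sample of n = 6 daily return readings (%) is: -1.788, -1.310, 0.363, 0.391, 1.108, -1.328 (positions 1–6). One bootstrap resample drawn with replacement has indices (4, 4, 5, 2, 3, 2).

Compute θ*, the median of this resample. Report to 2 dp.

Resample values: 0.391, 0.391, 1.108, -1.310, 0.363, -1.310.
Sorted: -1.310, -1.310, 0.363, 0.391, 0.391, 1.108
Median = average of the two middle values = 0.38

θ* = 0.38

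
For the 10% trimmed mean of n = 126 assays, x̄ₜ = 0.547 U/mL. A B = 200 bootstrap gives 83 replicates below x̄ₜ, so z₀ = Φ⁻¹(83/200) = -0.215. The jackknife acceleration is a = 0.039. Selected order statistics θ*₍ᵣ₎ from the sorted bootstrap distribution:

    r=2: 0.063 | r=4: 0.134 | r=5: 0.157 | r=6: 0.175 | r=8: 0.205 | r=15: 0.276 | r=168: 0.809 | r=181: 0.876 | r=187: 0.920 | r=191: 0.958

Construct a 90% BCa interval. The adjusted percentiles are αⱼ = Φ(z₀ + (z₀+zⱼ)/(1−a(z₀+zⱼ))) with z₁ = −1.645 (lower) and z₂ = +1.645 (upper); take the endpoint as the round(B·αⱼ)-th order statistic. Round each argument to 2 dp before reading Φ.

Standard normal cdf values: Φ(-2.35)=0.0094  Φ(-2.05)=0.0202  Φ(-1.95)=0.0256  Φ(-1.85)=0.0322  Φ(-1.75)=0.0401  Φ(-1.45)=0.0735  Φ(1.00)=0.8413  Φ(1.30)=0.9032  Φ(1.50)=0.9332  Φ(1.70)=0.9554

(0.157, 0.876)

Lower: z₀ + z₁ = -0.215 + (-1.645) = -1.860; 1 − a(z₀+z₁) = 1 − (0.039)(-1.860) = 1.0725; argument = -0.215 + (-1.860)/1.0725 = -1.9492 → -1.95.
α₁ = Φ(-1.95) = 0.0256; rank = round(200 × 0.0256) = 5; θ*₍5₎ = 0.157.
Upper: z₀ + z₂ = 1.430; 1 − a(z₀+z₂) = 0.9442; argument = 1.2995 → 1.30; α₂ = 0.9032; rank = 181; θ*₍181₎ = 0.876.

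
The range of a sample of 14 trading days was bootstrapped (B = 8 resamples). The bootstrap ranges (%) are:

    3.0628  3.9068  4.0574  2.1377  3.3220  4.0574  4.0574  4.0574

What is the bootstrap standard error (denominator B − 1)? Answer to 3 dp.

SE* = 0.700

Bootstrap SE is the standard deviation of the 8 replicate ranges.
Mean of replicates: (3.0628 + 3.9068 + 4.0574 + 2.1377 + 3.3220 + 4.0574 + 4.0574 + 4.0574) / 8 = 28.65890 / 8 = 3.58236
Sum of squared deviations: (−0.51956)² + (+0.32444)² + (+0.47504)² + (−1.44466)² + (−0.26036)² + (+0.47504)² + (+0.47504)² + (+0.47504)² = 3.43269
Variance = 3.43269 / 7 = 0.49038
SE* = √0.49038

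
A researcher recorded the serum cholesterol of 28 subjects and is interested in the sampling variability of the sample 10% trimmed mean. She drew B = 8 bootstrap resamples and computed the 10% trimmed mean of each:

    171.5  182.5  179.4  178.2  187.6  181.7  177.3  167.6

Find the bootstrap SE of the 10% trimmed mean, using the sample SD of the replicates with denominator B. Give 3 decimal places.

Bootstrap SE is the standard deviation of the 8 replicate 10% trimmed means.
Mean of replicates: (171.5 + 182.5 + 179.4 + 178.2 + 187.6 + 181.7 + 177.3 + 167.6) / 8 = 1425.8000 / 8 = 178.2250
Sum of squared deviations: (−6.7250)² + (+4.2750)² + (+1.1750)² + (−0.0250)² + (+9.3750)² + (+3.4750)² + (−0.9250)² + (−10.6250)² = 278.5950
Variance = 278.5950 / 8 = 34.8244
SE* = √34.8244

SE* = 5.901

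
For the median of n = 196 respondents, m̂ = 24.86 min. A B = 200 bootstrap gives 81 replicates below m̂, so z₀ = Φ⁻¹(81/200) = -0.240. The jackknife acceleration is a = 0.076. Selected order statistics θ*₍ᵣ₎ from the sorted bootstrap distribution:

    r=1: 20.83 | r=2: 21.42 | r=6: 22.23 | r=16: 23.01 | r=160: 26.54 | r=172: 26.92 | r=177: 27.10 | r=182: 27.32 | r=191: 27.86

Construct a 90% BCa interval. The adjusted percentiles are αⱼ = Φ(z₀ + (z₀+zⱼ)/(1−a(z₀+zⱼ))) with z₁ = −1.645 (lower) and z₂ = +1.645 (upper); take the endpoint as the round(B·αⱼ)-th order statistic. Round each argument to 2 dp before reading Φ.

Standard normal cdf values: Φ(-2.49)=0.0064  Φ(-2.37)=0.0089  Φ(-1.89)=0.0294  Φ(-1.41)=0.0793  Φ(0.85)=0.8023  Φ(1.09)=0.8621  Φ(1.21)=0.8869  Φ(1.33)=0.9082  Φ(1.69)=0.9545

Lower: z₀ + z₁ = -0.240 + (-1.645) = -1.885; 1 − a(z₀+z₁) = 1 − (0.076)(-1.885) = 1.1433; argument = -0.240 + (-1.885)/1.1433 = -1.8888 → -1.89.
α₁ = Φ(-1.89) = 0.0294; rank = round(200 × 0.0294) = 6; θ*₍6₎ = 22.23.
Upper: z₀ + z₂ = 1.405; 1 − a(z₀+z₂) = 0.8932; argument = 1.3330 → 1.33; α₂ = 0.9082; rank = 182; θ*₍182₎ = 27.32.

(22.23, 27.32)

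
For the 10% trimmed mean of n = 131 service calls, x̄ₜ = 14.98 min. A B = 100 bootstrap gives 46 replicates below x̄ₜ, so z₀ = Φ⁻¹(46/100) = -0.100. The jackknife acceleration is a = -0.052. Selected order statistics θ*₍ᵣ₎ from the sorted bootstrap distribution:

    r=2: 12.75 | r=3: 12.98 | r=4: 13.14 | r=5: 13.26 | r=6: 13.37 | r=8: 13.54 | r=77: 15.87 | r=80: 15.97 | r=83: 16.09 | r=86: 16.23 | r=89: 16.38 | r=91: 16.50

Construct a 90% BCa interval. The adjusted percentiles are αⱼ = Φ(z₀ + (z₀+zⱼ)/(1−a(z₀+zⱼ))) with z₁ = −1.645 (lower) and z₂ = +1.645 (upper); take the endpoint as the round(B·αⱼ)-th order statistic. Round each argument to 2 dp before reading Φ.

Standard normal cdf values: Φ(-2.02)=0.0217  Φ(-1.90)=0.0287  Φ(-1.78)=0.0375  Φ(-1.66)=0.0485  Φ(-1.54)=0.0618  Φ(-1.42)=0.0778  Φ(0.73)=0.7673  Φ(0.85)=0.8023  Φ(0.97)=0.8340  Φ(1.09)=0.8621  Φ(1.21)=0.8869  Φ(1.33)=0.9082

(12.75, 16.50)

Lower: z₀ + z₁ = -0.100 + (-1.645) = -1.745; 1 − a(z₀+z₁) = 1 − (-0.052)(-1.745) = 0.9093; argument = -0.100 + (-1.745)/0.9093 = -2.0191 → -2.02.
α₁ = Φ(-2.02) = 0.0217; rank = round(100 × 0.0217) = 2; θ*₍2₎ = 12.75.
Upper: z₀ + z₂ = 1.545; 1 − a(z₀+z₂) = 1.0803; argument = 1.3301 → 1.33; α₂ = 0.9082; rank = 91; θ*₍91₎ = 16.50.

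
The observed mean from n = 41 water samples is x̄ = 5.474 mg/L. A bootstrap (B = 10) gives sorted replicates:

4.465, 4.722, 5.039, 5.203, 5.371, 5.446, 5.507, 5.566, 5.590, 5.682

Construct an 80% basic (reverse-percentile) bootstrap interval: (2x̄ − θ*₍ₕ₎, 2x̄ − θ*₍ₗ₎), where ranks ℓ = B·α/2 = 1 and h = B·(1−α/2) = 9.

Percentile endpoints at ranks 1 and 9: θ*₍1₎ = 4.465, θ*₍9₎ = 5.590.
Basic interval reflects these around x̄:
  lower = 2 × 5.474 − 5.590 = 5.358
  upper = 2 × 5.474 − 4.465 = 6.483

(5.358, 6.483)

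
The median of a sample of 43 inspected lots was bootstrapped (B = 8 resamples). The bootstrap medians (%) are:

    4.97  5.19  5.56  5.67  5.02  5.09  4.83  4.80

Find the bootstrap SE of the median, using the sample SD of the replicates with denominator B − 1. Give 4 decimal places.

Bootstrap SE is the standard deviation of the 8 replicate medians.
Mean of replicates: (4.97 + 5.19 + 5.56 + 5.67 + 5.02 + 5.09 + 4.83 + 4.80) / 8 = 41.13000 / 8 = 5.14125
Sum of squared deviations: (−0.17125)² + (+0.04875)² + (+0.41875)² + (+0.52875)² + (−0.12125)² + (−0.05125)² + (−0.31125)² + (−0.34125)² = 0.71729
Variance = 0.71729 / 7 = 0.10247
SE* = √0.10247

SE* = 0.3201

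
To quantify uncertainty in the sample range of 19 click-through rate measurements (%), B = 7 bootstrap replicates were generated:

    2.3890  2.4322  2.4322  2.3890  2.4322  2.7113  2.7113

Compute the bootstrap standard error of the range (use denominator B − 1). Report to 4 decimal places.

Bootstrap SE is the standard deviation of the 7 replicate ranges.
Mean of replicates: (2.3890 + 2.4322 + 2.4322 + 2.3890 + 2.4322 + 2.7113 + 2.7113) / 7 = 17.49720 / 7 = 2.49960
Sum of squared deviations: (−0.11060)² + (−0.06740)² + (−0.06740)² + (−0.11060)² + (−0.06740)² + (+0.21170)² + (+0.21170)² = 0.12773
Variance = 0.12773 / 6 = 0.02129
SE* = √0.02129

SE* = 0.1459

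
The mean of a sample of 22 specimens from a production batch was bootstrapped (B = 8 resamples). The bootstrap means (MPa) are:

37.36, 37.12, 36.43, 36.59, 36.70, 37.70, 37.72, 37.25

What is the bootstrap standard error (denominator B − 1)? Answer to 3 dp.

Bootstrap SE is the standard deviation of the 8 replicate means.
Mean of replicates: (37.36 + 37.12 + 36.43 + 36.59 + 36.70 + 37.70 + 37.72 + 37.25) / 8 = 296.8700 / 8 = 37.1088
Sum of squared deviations: (+0.2512)² + (+0.0112)² + (−0.6788)² + (−0.5187)² + (−0.4087)² + (+0.5913)² + (+0.6112)² + (+0.1412)² = 1.7033
Variance = 1.7033 / 7 = 0.2433
SE* = √0.2433

SE* = 0.493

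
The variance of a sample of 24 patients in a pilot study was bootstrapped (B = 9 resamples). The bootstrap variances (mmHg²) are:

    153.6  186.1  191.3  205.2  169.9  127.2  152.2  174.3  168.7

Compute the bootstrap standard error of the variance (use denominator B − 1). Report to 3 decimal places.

Bootstrap SE is the standard deviation of the 9 replicate variances.
Mean of replicates: (153.6 + 186.1 + 191.3 + 205.2 + 169.9 + 127.2 + 152.2 + 174.3 + 168.7) / 9 = 1528.5000 / 9 = 169.8333
Sum of squared deviations: (−16.2333)² + (+16.2667)² + (+21.4667)² + (+35.3667)² + (+0.0667)² + (−42.6333)² + (−17.6333)² + (+4.4667)² + (−1.1333)² = 4389.5200
Variance = 4389.5200 / 8 = 548.6900
SE* = √548.6900

SE* = 23.424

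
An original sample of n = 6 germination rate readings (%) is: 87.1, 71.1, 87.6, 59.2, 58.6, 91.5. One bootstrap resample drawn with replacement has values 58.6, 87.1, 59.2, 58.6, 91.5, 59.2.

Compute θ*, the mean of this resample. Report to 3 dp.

θ* = 69.033

Mean = (58.6 + 87.1 + 59.2 + 58.6 + 91.5 + 59.2) / 6 = 414.20 / 6 = 69.033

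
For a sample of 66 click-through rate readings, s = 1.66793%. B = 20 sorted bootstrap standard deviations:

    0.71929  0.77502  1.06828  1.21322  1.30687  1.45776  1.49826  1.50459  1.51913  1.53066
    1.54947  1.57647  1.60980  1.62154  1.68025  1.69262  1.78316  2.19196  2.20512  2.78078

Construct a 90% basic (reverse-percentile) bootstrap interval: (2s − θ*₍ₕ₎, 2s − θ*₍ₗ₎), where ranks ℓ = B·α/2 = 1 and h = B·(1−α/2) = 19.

(1.13074, 2.61657)

Percentile endpoints at ranks 1 and 19: θ*₍1₎ = 0.71929, θ*₍19₎ = 2.20512.
Basic interval reflects these around s:
  lower = 2 × 1.66793 − 2.20512 = 1.13074
  upper = 2 × 1.66793 − 0.71929 = 2.61657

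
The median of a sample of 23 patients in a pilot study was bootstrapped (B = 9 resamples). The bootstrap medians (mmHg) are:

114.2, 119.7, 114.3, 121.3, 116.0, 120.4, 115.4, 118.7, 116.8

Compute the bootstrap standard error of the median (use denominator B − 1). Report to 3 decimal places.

Bootstrap SE is the standard deviation of the 9 replicate medians.
Mean of replicates: (114.2 + 119.7 + 114.3 + 121.3 + 116.0 + 120.4 + 115.4 + 118.7 + 116.8) / 9 = 1056.8000 / 9 = 117.4222
Sum of squared deviations: (−3.2222)² + (+2.2778)² + (−3.1222)² + (+3.8778)² + (−1.4222)² + (+2.9778)² + (−2.0222)² + (+1.2778)² + (−0.6222)² = 57.3556
Variance = 57.3556 / 8 = 7.1694
SE* = √7.1694

SE* = 2.678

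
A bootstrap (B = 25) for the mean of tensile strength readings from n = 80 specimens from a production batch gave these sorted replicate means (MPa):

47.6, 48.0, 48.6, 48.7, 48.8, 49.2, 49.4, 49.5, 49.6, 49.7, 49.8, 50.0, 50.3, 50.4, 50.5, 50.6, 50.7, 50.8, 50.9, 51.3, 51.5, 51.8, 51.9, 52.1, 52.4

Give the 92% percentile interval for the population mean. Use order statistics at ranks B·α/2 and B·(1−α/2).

α = 0.08; lower rank = 25 × 0.040 = 1; upper rank = 25 × 0.960 = 24.
The 1st smallest replicate is 47.6; the 24th is 52.1.

(47.6, 52.1)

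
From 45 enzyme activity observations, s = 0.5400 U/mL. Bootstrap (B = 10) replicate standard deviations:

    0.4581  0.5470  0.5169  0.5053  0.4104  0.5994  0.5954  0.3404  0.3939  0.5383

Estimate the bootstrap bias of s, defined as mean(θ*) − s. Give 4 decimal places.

mean(θ*) = (0.4581 + 0.5470 + 0.5169 + 0.5053 + 0.4104 + 0.5994 + 0.5954 + 0.3404 + 0.3939 + 0.5383) / 10 = 0.49051
bias = 0.49051 − 0.5400

bias = −0.0495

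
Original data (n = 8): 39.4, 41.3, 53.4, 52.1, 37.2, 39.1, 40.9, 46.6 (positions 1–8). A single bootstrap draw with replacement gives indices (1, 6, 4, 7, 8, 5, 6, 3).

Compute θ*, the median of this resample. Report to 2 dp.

θ* = 40.15

Resample values: 39.4, 39.1, 52.1, 40.9, 46.6, 37.2, 39.1, 53.4.
Sorted: 37.2, 39.1, 39.1, 39.4, 40.9, 46.6, 52.1, 53.4
Median = average of the two middle values = 40.15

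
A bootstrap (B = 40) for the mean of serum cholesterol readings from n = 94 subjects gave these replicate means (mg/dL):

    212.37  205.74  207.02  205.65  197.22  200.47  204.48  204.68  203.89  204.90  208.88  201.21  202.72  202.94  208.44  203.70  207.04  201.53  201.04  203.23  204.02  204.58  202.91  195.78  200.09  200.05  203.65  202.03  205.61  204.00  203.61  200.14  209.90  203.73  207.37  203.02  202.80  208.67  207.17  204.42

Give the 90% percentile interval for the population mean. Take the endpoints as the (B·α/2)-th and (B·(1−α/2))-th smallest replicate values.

(197.22, 208.88)

Sorted replicates: 195.78, 197.22, 200.05, 200.09, 200.14, 200.47, 201.04, 201.21, 201.53, 202.03, 202.72, 202.80, 202.91, 202.94, 203.02, 203.23, 203.61, 203.65, 203.70, 203.73, 203.89, 204.00, 204.02, 204.42, 204.48, 204.58, 204.68, 204.90, 205.61, 205.65, 205.74, 207.02, 207.04, 207.17, 207.37, 208.44, 208.67, 208.88, 209.90, 212.37
α = 0.10; lower rank = 40 × 0.050 = 2; upper rank = 40 × 0.950 = 38.
The 2nd smallest replicate is 197.22; the 38th is 208.88.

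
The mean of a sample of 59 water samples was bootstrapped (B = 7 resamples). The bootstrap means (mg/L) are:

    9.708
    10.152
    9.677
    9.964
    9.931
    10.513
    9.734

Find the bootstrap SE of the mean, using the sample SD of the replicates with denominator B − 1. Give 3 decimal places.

Bootstrap SE is the standard deviation of the 7 replicate means.
Mean of replicates: (9.708 + 10.152 + 9.677 + 9.964 + 9.931 + 10.513 + 9.734) / 7 = 69.6790 / 7 = 9.9541
Sum of squared deviations: (−0.2461)² + (+0.1979)² + (−0.2771)² + (+0.0099)² + (−0.0231)² + (+0.5589)² + (−0.2201)² = 0.5380
Variance = 0.5380 / 6 = 0.0897
SE* = √0.0897

SE* = 0.299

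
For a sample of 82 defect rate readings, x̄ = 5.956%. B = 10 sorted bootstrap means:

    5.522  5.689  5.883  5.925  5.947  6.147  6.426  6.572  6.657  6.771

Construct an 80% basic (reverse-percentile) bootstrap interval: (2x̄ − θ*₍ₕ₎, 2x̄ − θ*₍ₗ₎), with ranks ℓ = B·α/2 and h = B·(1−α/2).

(5.255, 6.390)

Percentile endpoints at ranks 1 and 9: θ*₍1₎ = 5.522, θ*₍9₎ = 6.657.
Basic interval reflects these around x̄:
  lower = 2 × 5.956 − 6.657 = 5.255
  upper = 2 × 5.956 − 5.522 = 6.390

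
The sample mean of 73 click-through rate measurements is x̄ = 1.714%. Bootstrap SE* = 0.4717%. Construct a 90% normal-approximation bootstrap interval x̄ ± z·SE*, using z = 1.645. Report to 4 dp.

(0.9381, 2.4899)

Margin = 1.645 × 0.4717 = 0.77595
Interval: 1.714 ± 0.77595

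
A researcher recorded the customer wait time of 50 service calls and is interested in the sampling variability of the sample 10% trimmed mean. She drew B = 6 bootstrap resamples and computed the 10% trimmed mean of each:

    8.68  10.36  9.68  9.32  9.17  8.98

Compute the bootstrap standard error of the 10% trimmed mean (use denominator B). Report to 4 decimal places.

SE* = 0.5396

Bootstrap SE is the standard deviation of the 6 replicate 10% trimmed means.
Mean of replicates: (8.68 + 10.36 + 9.68 + 9.32 + 9.17 + 8.98) / 6 = 56.19000 / 6 = 9.36500
Sum of squared deviations: (−0.68500)² + (+0.99500)² + (+0.31500)² + (−0.04500)² + (−0.19500)² + (−0.38500)² = 1.74675
Variance = 1.74675 / 6 = 0.29112
SE* = √0.29112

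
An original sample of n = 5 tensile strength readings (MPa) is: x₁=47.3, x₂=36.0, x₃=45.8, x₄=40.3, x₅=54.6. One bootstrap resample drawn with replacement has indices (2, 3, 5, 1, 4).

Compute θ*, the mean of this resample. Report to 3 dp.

θ* = 44.800

Resample values: 36.0, 45.8, 54.6, 47.3, 40.3.
Mean = (36.0 + 45.8 + 54.6 + 47.3 + 40.3) / 5 = 224.00 / 5 = 44.800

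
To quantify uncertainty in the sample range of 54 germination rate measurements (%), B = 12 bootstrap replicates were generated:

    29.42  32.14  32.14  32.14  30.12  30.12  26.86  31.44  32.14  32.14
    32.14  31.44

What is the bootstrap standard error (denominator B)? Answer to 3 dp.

Bootstrap SE is the standard deviation of the 12 replicate ranges.
Mean of replicates: (29.42 + 32.14 + 32.14 + 32.14 + 30.12 + 30.12 + 26.86 + 31.44 + 32.14 + 32.14 + 32.14 + 31.44) / 12 = 372.2400 / 12 = 31.0200
Sum of squared deviations: (−1.6000)² + (+1.1200)² + (+1.1200)² + (+1.1200)² + (−0.9000)² + (−0.9000)² + (−4.1600)² + (+0.4200)² + (+1.1200)² + (+1.1200)² + (+1.1200)² + (+0.4200)² = 29.3648
Variance = 29.3648 / 12 = 2.4471
SE* = √2.4471

SE* = 1.564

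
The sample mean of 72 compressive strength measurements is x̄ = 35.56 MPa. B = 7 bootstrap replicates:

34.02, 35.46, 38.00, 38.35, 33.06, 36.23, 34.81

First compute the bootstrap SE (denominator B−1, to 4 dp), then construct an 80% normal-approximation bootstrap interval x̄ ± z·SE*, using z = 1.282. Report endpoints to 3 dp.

(33.037, 38.083)

Mean of replicates = 35.7043; sum of squared deviations = 23.2350; SE* = √(23.2350/6) = 1.9679
Margin = 1.282 × 1.9679 = 2.5228
Interval: 35.56 ± 2.5228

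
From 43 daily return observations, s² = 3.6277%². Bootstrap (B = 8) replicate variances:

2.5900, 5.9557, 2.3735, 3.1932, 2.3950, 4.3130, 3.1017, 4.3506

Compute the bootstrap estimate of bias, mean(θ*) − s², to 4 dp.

mean(θ*) = (2.5900 + 5.9557 + 2.3735 + 3.1932 + 2.3950 + 4.3130 + 3.1017 + 4.3506) / 8 = 3.53409
bias = 3.53409 − 3.6277

bias = −0.0936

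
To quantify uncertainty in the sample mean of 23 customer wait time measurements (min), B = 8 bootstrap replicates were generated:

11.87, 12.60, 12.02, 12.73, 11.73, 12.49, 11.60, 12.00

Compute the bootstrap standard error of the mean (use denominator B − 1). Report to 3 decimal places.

Bootstrap SE is the standard deviation of the 8 replicate means.
Mean of replicates: (11.87 + 12.60 + 12.02 + 12.73 + 11.73 + 12.49 + 11.60 + 12.00) / 8 = 97.0400 / 8 = 12.1300
Sum of squared deviations: (−0.2600)² + (+0.4700)² + (−0.1100)² + (+0.6000)² + (−0.4000)² + (+0.3600)² + (−0.5300)² + (−0.1300)² = 1.2480
Variance = 1.2480 / 7 = 0.1783
SE* = √0.1783

SE* = 0.422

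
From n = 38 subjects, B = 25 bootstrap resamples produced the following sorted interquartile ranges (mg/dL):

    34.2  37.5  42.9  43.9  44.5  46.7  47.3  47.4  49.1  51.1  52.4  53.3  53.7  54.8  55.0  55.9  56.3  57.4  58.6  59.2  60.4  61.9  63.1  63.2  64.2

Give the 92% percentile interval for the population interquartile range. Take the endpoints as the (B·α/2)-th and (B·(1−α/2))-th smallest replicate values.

(34.2, 63.2)

α = 0.08; lower rank = 25 × 0.040 = 1; upper rank = 25 × 0.960 = 24.
The 1st smallest replicate is 34.2; the 24th is 63.2.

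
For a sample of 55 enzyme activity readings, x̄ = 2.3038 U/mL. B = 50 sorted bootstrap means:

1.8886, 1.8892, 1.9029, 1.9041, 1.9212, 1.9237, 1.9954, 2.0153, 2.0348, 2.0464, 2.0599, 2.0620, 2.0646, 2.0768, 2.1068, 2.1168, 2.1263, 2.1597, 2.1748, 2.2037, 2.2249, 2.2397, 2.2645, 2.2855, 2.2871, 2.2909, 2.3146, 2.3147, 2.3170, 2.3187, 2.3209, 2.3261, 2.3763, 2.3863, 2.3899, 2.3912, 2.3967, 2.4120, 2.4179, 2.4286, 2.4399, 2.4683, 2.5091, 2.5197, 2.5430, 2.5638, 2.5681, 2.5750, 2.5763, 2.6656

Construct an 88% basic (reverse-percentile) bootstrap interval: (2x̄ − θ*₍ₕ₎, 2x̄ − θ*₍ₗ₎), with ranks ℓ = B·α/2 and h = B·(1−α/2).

(2.0395, 2.7047)

Percentile endpoints at ranks 3 and 47: θ*₍3₎ = 1.9029, θ*₍47₎ = 2.5681.
Basic interval reflects these around x̄:
  lower = 2 × 2.3038 − 2.5681 = 2.0395
  upper = 2 × 2.3038 − 1.9029 = 2.7047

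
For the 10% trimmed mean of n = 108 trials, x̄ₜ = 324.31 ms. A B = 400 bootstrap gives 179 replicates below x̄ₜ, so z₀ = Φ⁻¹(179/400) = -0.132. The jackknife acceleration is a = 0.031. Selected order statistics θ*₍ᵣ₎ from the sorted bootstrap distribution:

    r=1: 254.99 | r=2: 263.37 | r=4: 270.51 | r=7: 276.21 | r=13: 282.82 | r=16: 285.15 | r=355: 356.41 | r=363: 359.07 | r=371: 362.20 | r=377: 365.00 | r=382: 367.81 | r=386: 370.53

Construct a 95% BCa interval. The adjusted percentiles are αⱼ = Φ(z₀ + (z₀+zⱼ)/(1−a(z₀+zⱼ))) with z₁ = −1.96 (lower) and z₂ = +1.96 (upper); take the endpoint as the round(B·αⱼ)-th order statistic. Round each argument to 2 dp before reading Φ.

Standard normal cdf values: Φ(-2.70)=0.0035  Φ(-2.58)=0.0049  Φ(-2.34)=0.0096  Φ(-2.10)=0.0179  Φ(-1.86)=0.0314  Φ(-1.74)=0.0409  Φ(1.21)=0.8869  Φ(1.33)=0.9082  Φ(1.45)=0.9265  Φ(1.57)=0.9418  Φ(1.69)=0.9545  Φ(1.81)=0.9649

(276.21, 370.53)

Lower: z₀ + z₁ = -0.132 + (-1.960) = -2.092; 1 − a(z₀+z₁) = 1 − (0.031)(-2.092) = 1.0649; argument = -0.132 + (-2.092)/1.0649 = -2.0966 → -2.10.
α₁ = Φ(-2.10) = 0.0179; rank = round(400 × 0.0179) = 7; θ*₍7₎ = 276.21.
Upper: z₀ + z₂ = 1.828; 1 − a(z₀+z₂) = 0.9433; argument = 1.8058 → 1.81; α₂ = 0.9649; rank = 386; θ*₍386₎ = 370.53.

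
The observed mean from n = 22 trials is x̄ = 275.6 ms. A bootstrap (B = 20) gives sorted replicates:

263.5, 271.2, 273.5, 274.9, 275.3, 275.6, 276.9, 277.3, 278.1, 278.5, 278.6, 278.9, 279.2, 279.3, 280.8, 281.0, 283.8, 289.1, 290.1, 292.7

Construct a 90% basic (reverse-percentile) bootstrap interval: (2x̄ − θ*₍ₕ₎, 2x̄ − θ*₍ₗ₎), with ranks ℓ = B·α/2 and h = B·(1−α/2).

(261.1, 287.7)

Percentile endpoints at ranks 1 and 19: θ*₍1₎ = 263.5, θ*₍19₎ = 290.1.
Basic interval reflects these around x̄:
  lower = 2 × 275.6 − 290.1 = 261.1
  upper = 2 × 275.6 − 263.5 = 287.7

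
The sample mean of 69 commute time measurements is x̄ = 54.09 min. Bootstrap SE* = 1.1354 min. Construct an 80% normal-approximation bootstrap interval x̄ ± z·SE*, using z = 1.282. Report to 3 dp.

Margin = 1.282 × 1.1354 = 1.4556
Interval: 54.09 ± 1.4556

(52.634, 55.546)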